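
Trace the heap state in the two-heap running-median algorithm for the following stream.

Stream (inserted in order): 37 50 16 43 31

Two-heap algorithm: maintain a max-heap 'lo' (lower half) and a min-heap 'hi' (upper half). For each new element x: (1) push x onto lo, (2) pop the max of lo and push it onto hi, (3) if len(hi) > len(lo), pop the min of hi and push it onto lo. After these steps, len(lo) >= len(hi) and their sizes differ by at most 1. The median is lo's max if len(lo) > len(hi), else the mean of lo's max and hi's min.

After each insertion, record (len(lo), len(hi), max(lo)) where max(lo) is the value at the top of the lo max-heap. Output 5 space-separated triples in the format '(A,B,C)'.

Answer: (1,0,37) (1,1,37) (2,1,37) (2,2,37) (3,2,37)

Derivation:
Step 1: insert 37 -> lo=[37] hi=[] -> (len(lo)=1, len(hi)=0, max(lo)=37)
Step 2: insert 50 -> lo=[37] hi=[50] -> (len(lo)=1, len(hi)=1, max(lo)=37)
Step 3: insert 16 -> lo=[16, 37] hi=[50] -> (len(lo)=2, len(hi)=1, max(lo)=37)
Step 4: insert 43 -> lo=[16, 37] hi=[43, 50] -> (len(lo)=2, len(hi)=2, max(lo)=37)
Step 5: insert 31 -> lo=[16, 31, 37] hi=[43, 50] -> (len(lo)=3, len(hi)=2, max(lo)=37)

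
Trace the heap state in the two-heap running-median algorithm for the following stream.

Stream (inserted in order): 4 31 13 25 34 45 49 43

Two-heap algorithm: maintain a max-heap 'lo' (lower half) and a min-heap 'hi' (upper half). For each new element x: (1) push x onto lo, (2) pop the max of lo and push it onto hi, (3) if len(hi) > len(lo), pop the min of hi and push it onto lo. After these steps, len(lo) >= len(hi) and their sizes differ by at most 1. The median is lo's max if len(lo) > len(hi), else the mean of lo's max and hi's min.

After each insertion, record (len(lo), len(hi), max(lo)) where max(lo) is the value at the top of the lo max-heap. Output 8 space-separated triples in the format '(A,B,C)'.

Answer: (1,0,4) (1,1,4) (2,1,13) (2,2,13) (3,2,25) (3,3,25) (4,3,31) (4,4,31)

Derivation:
Step 1: insert 4 -> lo=[4] hi=[] -> (len(lo)=1, len(hi)=0, max(lo)=4)
Step 2: insert 31 -> lo=[4] hi=[31] -> (len(lo)=1, len(hi)=1, max(lo)=4)
Step 3: insert 13 -> lo=[4, 13] hi=[31] -> (len(lo)=2, len(hi)=1, max(lo)=13)
Step 4: insert 25 -> lo=[4, 13] hi=[25, 31] -> (len(lo)=2, len(hi)=2, max(lo)=13)
Step 5: insert 34 -> lo=[4, 13, 25] hi=[31, 34] -> (len(lo)=3, len(hi)=2, max(lo)=25)
Step 6: insert 45 -> lo=[4, 13, 25] hi=[31, 34, 45] -> (len(lo)=3, len(hi)=3, max(lo)=25)
Step 7: insert 49 -> lo=[4, 13, 25, 31] hi=[34, 45, 49] -> (len(lo)=4, len(hi)=3, max(lo)=31)
Step 8: insert 43 -> lo=[4, 13, 25, 31] hi=[34, 43, 45, 49] -> (len(lo)=4, len(hi)=4, max(lo)=31)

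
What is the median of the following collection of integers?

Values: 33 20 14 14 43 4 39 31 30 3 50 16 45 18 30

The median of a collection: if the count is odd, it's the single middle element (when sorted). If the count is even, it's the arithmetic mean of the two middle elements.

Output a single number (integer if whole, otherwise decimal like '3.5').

Step 1: insert 33 -> lo=[33] (size 1, max 33) hi=[] (size 0) -> median=33
Step 2: insert 20 -> lo=[20] (size 1, max 20) hi=[33] (size 1, min 33) -> median=26.5
Step 3: insert 14 -> lo=[14, 20] (size 2, max 20) hi=[33] (size 1, min 33) -> median=20
Step 4: insert 14 -> lo=[14, 14] (size 2, max 14) hi=[20, 33] (size 2, min 20) -> median=17
Step 5: insert 43 -> lo=[14, 14, 20] (size 3, max 20) hi=[33, 43] (size 2, min 33) -> median=20
Step 6: insert 4 -> lo=[4, 14, 14] (size 3, max 14) hi=[20, 33, 43] (size 3, min 20) -> median=17
Step 7: insert 39 -> lo=[4, 14, 14, 20] (size 4, max 20) hi=[33, 39, 43] (size 3, min 33) -> median=20
Step 8: insert 31 -> lo=[4, 14, 14, 20] (size 4, max 20) hi=[31, 33, 39, 43] (size 4, min 31) -> median=25.5
Step 9: insert 30 -> lo=[4, 14, 14, 20, 30] (size 5, max 30) hi=[31, 33, 39, 43] (size 4, min 31) -> median=30
Step 10: insert 3 -> lo=[3, 4, 14, 14, 20] (size 5, max 20) hi=[30, 31, 33, 39, 43] (size 5, min 30) -> median=25
Step 11: insert 50 -> lo=[3, 4, 14, 14, 20, 30] (size 6, max 30) hi=[31, 33, 39, 43, 50] (size 5, min 31) -> median=30
Step 12: insert 16 -> lo=[3, 4, 14, 14, 16, 20] (size 6, max 20) hi=[30, 31, 33, 39, 43, 50] (size 6, min 30) -> median=25
Step 13: insert 45 -> lo=[3, 4, 14, 14, 16, 20, 30] (size 7, max 30) hi=[31, 33, 39, 43, 45, 50] (size 6, min 31) -> median=30
Step 14: insert 18 -> lo=[3, 4, 14, 14, 16, 18, 20] (size 7, max 20) hi=[30, 31, 33, 39, 43, 45, 50] (size 7, min 30) -> median=25
Step 15: insert 30 -> lo=[3, 4, 14, 14, 16, 18, 20, 30] (size 8, max 30) hi=[30, 31, 33, 39, 43, 45, 50] (size 7, min 30) -> median=30

Answer: 30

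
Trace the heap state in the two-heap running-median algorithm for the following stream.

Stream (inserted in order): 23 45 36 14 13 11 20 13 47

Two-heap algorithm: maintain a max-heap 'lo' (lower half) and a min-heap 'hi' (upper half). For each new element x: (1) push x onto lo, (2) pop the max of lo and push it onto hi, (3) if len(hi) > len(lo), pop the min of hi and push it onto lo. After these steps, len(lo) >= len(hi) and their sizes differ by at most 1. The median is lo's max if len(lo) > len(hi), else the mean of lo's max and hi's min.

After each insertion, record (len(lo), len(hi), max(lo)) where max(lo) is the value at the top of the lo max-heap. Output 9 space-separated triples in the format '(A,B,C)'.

Answer: (1,0,23) (1,1,23) (2,1,36) (2,2,23) (3,2,23) (3,3,14) (4,3,20) (4,4,14) (5,4,20)

Derivation:
Step 1: insert 23 -> lo=[23] hi=[] -> (len(lo)=1, len(hi)=0, max(lo)=23)
Step 2: insert 45 -> lo=[23] hi=[45] -> (len(lo)=1, len(hi)=1, max(lo)=23)
Step 3: insert 36 -> lo=[23, 36] hi=[45] -> (len(lo)=2, len(hi)=1, max(lo)=36)
Step 4: insert 14 -> lo=[14, 23] hi=[36, 45] -> (len(lo)=2, len(hi)=2, max(lo)=23)
Step 5: insert 13 -> lo=[13, 14, 23] hi=[36, 45] -> (len(lo)=3, len(hi)=2, max(lo)=23)
Step 6: insert 11 -> lo=[11, 13, 14] hi=[23, 36, 45] -> (len(lo)=3, len(hi)=3, max(lo)=14)
Step 7: insert 20 -> lo=[11, 13, 14, 20] hi=[23, 36, 45] -> (len(lo)=4, len(hi)=3, max(lo)=20)
Step 8: insert 13 -> lo=[11, 13, 13, 14] hi=[20, 23, 36, 45] -> (len(lo)=4, len(hi)=4, max(lo)=14)
Step 9: insert 47 -> lo=[11, 13, 13, 14, 20] hi=[23, 36, 45, 47] -> (len(lo)=5, len(hi)=4, max(lo)=20)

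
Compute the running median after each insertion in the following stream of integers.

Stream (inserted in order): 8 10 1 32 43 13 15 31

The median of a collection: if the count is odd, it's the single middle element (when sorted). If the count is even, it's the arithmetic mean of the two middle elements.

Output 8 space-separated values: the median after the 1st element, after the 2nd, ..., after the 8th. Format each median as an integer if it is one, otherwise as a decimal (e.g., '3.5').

Step 1: insert 8 -> lo=[8] (size 1, max 8) hi=[] (size 0) -> median=8
Step 2: insert 10 -> lo=[8] (size 1, max 8) hi=[10] (size 1, min 10) -> median=9
Step 3: insert 1 -> lo=[1, 8] (size 2, max 8) hi=[10] (size 1, min 10) -> median=8
Step 4: insert 32 -> lo=[1, 8] (size 2, max 8) hi=[10, 32] (size 2, min 10) -> median=9
Step 5: insert 43 -> lo=[1, 8, 10] (size 3, max 10) hi=[32, 43] (size 2, min 32) -> median=10
Step 6: insert 13 -> lo=[1, 8, 10] (size 3, max 10) hi=[13, 32, 43] (size 3, min 13) -> median=11.5
Step 7: insert 15 -> lo=[1, 8, 10, 13] (size 4, max 13) hi=[15, 32, 43] (size 3, min 15) -> median=13
Step 8: insert 31 -> lo=[1, 8, 10, 13] (size 4, max 13) hi=[15, 31, 32, 43] (size 4, min 15) -> median=14

Answer: 8 9 8 9 10 11.5 13 14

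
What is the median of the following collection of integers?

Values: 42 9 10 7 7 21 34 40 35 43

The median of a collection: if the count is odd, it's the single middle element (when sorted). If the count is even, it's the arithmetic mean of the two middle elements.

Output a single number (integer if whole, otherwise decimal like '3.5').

Answer: 27.5

Derivation:
Step 1: insert 42 -> lo=[42] (size 1, max 42) hi=[] (size 0) -> median=42
Step 2: insert 9 -> lo=[9] (size 1, max 9) hi=[42] (size 1, min 42) -> median=25.5
Step 3: insert 10 -> lo=[9, 10] (size 2, max 10) hi=[42] (size 1, min 42) -> median=10
Step 4: insert 7 -> lo=[7, 9] (size 2, max 9) hi=[10, 42] (size 2, min 10) -> median=9.5
Step 5: insert 7 -> lo=[7, 7, 9] (size 3, max 9) hi=[10, 42] (size 2, min 10) -> median=9
Step 6: insert 21 -> lo=[7, 7, 9] (size 3, max 9) hi=[10, 21, 42] (size 3, min 10) -> median=9.5
Step 7: insert 34 -> lo=[7, 7, 9, 10] (size 4, max 10) hi=[21, 34, 42] (size 3, min 21) -> median=10
Step 8: insert 40 -> lo=[7, 7, 9, 10] (size 4, max 10) hi=[21, 34, 40, 42] (size 4, min 21) -> median=15.5
Step 9: insert 35 -> lo=[7, 7, 9, 10, 21] (size 5, max 21) hi=[34, 35, 40, 42] (size 4, min 34) -> median=21
Step 10: insert 43 -> lo=[7, 7, 9, 10, 21] (size 5, max 21) hi=[34, 35, 40, 42, 43] (size 5, min 34) -> median=27.5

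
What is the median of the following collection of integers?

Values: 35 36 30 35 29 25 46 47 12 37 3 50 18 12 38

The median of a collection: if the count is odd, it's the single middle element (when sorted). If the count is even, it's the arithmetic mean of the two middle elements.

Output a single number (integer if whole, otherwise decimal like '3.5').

Answer: 35

Derivation:
Step 1: insert 35 -> lo=[35] (size 1, max 35) hi=[] (size 0) -> median=35
Step 2: insert 36 -> lo=[35] (size 1, max 35) hi=[36] (size 1, min 36) -> median=35.5
Step 3: insert 30 -> lo=[30, 35] (size 2, max 35) hi=[36] (size 1, min 36) -> median=35
Step 4: insert 35 -> lo=[30, 35] (size 2, max 35) hi=[35, 36] (size 2, min 35) -> median=35
Step 5: insert 29 -> lo=[29, 30, 35] (size 3, max 35) hi=[35, 36] (size 2, min 35) -> median=35
Step 6: insert 25 -> lo=[25, 29, 30] (size 3, max 30) hi=[35, 35, 36] (size 3, min 35) -> median=32.5
Step 7: insert 46 -> lo=[25, 29, 30, 35] (size 4, max 35) hi=[35, 36, 46] (size 3, min 35) -> median=35
Step 8: insert 47 -> lo=[25, 29, 30, 35] (size 4, max 35) hi=[35, 36, 46, 47] (size 4, min 35) -> median=35
Step 9: insert 12 -> lo=[12, 25, 29, 30, 35] (size 5, max 35) hi=[35, 36, 46, 47] (size 4, min 35) -> median=35
Step 10: insert 37 -> lo=[12, 25, 29, 30, 35] (size 5, max 35) hi=[35, 36, 37, 46, 47] (size 5, min 35) -> median=35
Step 11: insert 3 -> lo=[3, 12, 25, 29, 30, 35] (size 6, max 35) hi=[35, 36, 37, 46, 47] (size 5, min 35) -> median=35
Step 12: insert 50 -> lo=[3, 12, 25, 29, 30, 35] (size 6, max 35) hi=[35, 36, 37, 46, 47, 50] (size 6, min 35) -> median=35
Step 13: insert 18 -> lo=[3, 12, 18, 25, 29, 30, 35] (size 7, max 35) hi=[35, 36, 37, 46, 47, 50] (size 6, min 35) -> median=35
Step 14: insert 12 -> lo=[3, 12, 12, 18, 25, 29, 30] (size 7, max 30) hi=[35, 35, 36, 37, 46, 47, 50] (size 7, min 35) -> median=32.5
Step 15: insert 38 -> lo=[3, 12, 12, 18, 25, 29, 30, 35] (size 8, max 35) hi=[35, 36, 37, 38, 46, 47, 50] (size 7, min 35) -> median=35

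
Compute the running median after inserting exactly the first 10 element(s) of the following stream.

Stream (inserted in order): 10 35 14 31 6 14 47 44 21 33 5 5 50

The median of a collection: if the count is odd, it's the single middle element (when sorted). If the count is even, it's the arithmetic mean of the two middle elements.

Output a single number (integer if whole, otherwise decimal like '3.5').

Step 1: insert 10 -> lo=[10] (size 1, max 10) hi=[] (size 0) -> median=10
Step 2: insert 35 -> lo=[10] (size 1, max 10) hi=[35] (size 1, min 35) -> median=22.5
Step 3: insert 14 -> lo=[10, 14] (size 2, max 14) hi=[35] (size 1, min 35) -> median=14
Step 4: insert 31 -> lo=[10, 14] (size 2, max 14) hi=[31, 35] (size 2, min 31) -> median=22.5
Step 5: insert 6 -> lo=[6, 10, 14] (size 3, max 14) hi=[31, 35] (size 2, min 31) -> median=14
Step 6: insert 14 -> lo=[6, 10, 14] (size 3, max 14) hi=[14, 31, 35] (size 3, min 14) -> median=14
Step 7: insert 47 -> lo=[6, 10, 14, 14] (size 4, max 14) hi=[31, 35, 47] (size 3, min 31) -> median=14
Step 8: insert 44 -> lo=[6, 10, 14, 14] (size 4, max 14) hi=[31, 35, 44, 47] (size 4, min 31) -> median=22.5
Step 9: insert 21 -> lo=[6, 10, 14, 14, 21] (size 5, max 21) hi=[31, 35, 44, 47] (size 4, min 31) -> median=21
Step 10: insert 33 -> lo=[6, 10, 14, 14, 21] (size 5, max 21) hi=[31, 33, 35, 44, 47] (size 5, min 31) -> median=26

Answer: 26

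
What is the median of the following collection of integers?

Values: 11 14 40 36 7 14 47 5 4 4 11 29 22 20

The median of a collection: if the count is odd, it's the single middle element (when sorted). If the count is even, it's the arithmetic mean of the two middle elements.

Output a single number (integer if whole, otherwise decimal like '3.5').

Answer: 14

Derivation:
Step 1: insert 11 -> lo=[11] (size 1, max 11) hi=[] (size 0) -> median=11
Step 2: insert 14 -> lo=[11] (size 1, max 11) hi=[14] (size 1, min 14) -> median=12.5
Step 3: insert 40 -> lo=[11, 14] (size 2, max 14) hi=[40] (size 1, min 40) -> median=14
Step 4: insert 36 -> lo=[11, 14] (size 2, max 14) hi=[36, 40] (size 2, min 36) -> median=25
Step 5: insert 7 -> lo=[7, 11, 14] (size 3, max 14) hi=[36, 40] (size 2, min 36) -> median=14
Step 6: insert 14 -> lo=[7, 11, 14] (size 3, max 14) hi=[14, 36, 40] (size 3, min 14) -> median=14
Step 7: insert 47 -> lo=[7, 11, 14, 14] (size 4, max 14) hi=[36, 40, 47] (size 3, min 36) -> median=14
Step 8: insert 5 -> lo=[5, 7, 11, 14] (size 4, max 14) hi=[14, 36, 40, 47] (size 4, min 14) -> median=14
Step 9: insert 4 -> lo=[4, 5, 7, 11, 14] (size 5, max 14) hi=[14, 36, 40, 47] (size 4, min 14) -> median=14
Step 10: insert 4 -> lo=[4, 4, 5, 7, 11] (size 5, max 11) hi=[14, 14, 36, 40, 47] (size 5, min 14) -> median=12.5
Step 11: insert 11 -> lo=[4, 4, 5, 7, 11, 11] (size 6, max 11) hi=[14, 14, 36, 40, 47] (size 5, min 14) -> median=11
Step 12: insert 29 -> lo=[4, 4, 5, 7, 11, 11] (size 6, max 11) hi=[14, 14, 29, 36, 40, 47] (size 6, min 14) -> median=12.5
Step 13: insert 22 -> lo=[4, 4, 5, 7, 11, 11, 14] (size 7, max 14) hi=[14, 22, 29, 36, 40, 47] (size 6, min 14) -> median=14
Step 14: insert 20 -> lo=[4, 4, 5, 7, 11, 11, 14] (size 7, max 14) hi=[14, 20, 22, 29, 36, 40, 47] (size 7, min 14) -> median=14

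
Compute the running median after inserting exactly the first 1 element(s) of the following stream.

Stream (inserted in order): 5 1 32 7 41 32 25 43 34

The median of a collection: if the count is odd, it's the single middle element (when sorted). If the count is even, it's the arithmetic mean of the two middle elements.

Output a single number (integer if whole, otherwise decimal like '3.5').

Step 1: insert 5 -> lo=[5] (size 1, max 5) hi=[] (size 0) -> median=5

Answer: 5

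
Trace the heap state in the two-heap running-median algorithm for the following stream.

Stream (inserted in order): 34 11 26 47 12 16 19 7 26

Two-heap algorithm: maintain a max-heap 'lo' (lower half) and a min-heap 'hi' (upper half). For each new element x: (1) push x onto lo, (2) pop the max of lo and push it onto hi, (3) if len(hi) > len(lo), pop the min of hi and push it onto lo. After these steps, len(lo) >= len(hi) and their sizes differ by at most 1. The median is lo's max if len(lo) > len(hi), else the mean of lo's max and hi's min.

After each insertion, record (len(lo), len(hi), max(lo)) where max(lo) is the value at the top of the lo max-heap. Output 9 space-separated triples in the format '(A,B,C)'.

Answer: (1,0,34) (1,1,11) (2,1,26) (2,2,26) (3,2,26) (3,3,16) (4,3,19) (4,4,16) (5,4,19)

Derivation:
Step 1: insert 34 -> lo=[34] hi=[] -> (len(lo)=1, len(hi)=0, max(lo)=34)
Step 2: insert 11 -> lo=[11] hi=[34] -> (len(lo)=1, len(hi)=1, max(lo)=11)
Step 3: insert 26 -> lo=[11, 26] hi=[34] -> (len(lo)=2, len(hi)=1, max(lo)=26)
Step 4: insert 47 -> lo=[11, 26] hi=[34, 47] -> (len(lo)=2, len(hi)=2, max(lo)=26)
Step 5: insert 12 -> lo=[11, 12, 26] hi=[34, 47] -> (len(lo)=3, len(hi)=2, max(lo)=26)
Step 6: insert 16 -> lo=[11, 12, 16] hi=[26, 34, 47] -> (len(lo)=3, len(hi)=3, max(lo)=16)
Step 7: insert 19 -> lo=[11, 12, 16, 19] hi=[26, 34, 47] -> (len(lo)=4, len(hi)=3, max(lo)=19)
Step 8: insert 7 -> lo=[7, 11, 12, 16] hi=[19, 26, 34, 47] -> (len(lo)=4, len(hi)=4, max(lo)=16)
Step 9: insert 26 -> lo=[7, 11, 12, 16, 19] hi=[26, 26, 34, 47] -> (len(lo)=5, len(hi)=4, max(lo)=19)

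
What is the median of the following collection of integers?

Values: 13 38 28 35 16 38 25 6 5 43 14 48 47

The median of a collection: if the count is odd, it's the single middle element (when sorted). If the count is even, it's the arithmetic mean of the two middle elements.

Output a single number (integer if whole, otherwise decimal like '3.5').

Step 1: insert 13 -> lo=[13] (size 1, max 13) hi=[] (size 0) -> median=13
Step 2: insert 38 -> lo=[13] (size 1, max 13) hi=[38] (size 1, min 38) -> median=25.5
Step 3: insert 28 -> lo=[13, 28] (size 2, max 28) hi=[38] (size 1, min 38) -> median=28
Step 4: insert 35 -> lo=[13, 28] (size 2, max 28) hi=[35, 38] (size 2, min 35) -> median=31.5
Step 5: insert 16 -> lo=[13, 16, 28] (size 3, max 28) hi=[35, 38] (size 2, min 35) -> median=28
Step 6: insert 38 -> lo=[13, 16, 28] (size 3, max 28) hi=[35, 38, 38] (size 3, min 35) -> median=31.5
Step 7: insert 25 -> lo=[13, 16, 25, 28] (size 4, max 28) hi=[35, 38, 38] (size 3, min 35) -> median=28
Step 8: insert 6 -> lo=[6, 13, 16, 25] (size 4, max 25) hi=[28, 35, 38, 38] (size 4, min 28) -> median=26.5
Step 9: insert 5 -> lo=[5, 6, 13, 16, 25] (size 5, max 25) hi=[28, 35, 38, 38] (size 4, min 28) -> median=25
Step 10: insert 43 -> lo=[5, 6, 13, 16, 25] (size 5, max 25) hi=[28, 35, 38, 38, 43] (size 5, min 28) -> median=26.5
Step 11: insert 14 -> lo=[5, 6, 13, 14, 16, 25] (size 6, max 25) hi=[28, 35, 38, 38, 43] (size 5, min 28) -> median=25
Step 12: insert 48 -> lo=[5, 6, 13, 14, 16, 25] (size 6, max 25) hi=[28, 35, 38, 38, 43, 48] (size 6, min 28) -> median=26.5
Step 13: insert 47 -> lo=[5, 6, 13, 14, 16, 25, 28] (size 7, max 28) hi=[35, 38, 38, 43, 47, 48] (size 6, min 35) -> median=28

Answer: 28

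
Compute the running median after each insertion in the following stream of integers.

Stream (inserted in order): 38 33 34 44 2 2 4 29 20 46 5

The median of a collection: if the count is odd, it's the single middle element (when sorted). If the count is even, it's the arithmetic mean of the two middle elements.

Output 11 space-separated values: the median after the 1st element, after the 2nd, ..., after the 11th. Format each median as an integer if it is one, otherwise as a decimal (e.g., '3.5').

Answer: 38 35.5 34 36 34 33.5 33 31 29 31 29

Derivation:
Step 1: insert 38 -> lo=[38] (size 1, max 38) hi=[] (size 0) -> median=38
Step 2: insert 33 -> lo=[33] (size 1, max 33) hi=[38] (size 1, min 38) -> median=35.5
Step 3: insert 34 -> lo=[33, 34] (size 2, max 34) hi=[38] (size 1, min 38) -> median=34
Step 4: insert 44 -> lo=[33, 34] (size 2, max 34) hi=[38, 44] (size 2, min 38) -> median=36
Step 5: insert 2 -> lo=[2, 33, 34] (size 3, max 34) hi=[38, 44] (size 2, min 38) -> median=34
Step 6: insert 2 -> lo=[2, 2, 33] (size 3, max 33) hi=[34, 38, 44] (size 3, min 34) -> median=33.5
Step 7: insert 4 -> lo=[2, 2, 4, 33] (size 4, max 33) hi=[34, 38, 44] (size 3, min 34) -> median=33
Step 8: insert 29 -> lo=[2, 2, 4, 29] (size 4, max 29) hi=[33, 34, 38, 44] (size 4, min 33) -> median=31
Step 9: insert 20 -> lo=[2, 2, 4, 20, 29] (size 5, max 29) hi=[33, 34, 38, 44] (size 4, min 33) -> median=29
Step 10: insert 46 -> lo=[2, 2, 4, 20, 29] (size 5, max 29) hi=[33, 34, 38, 44, 46] (size 5, min 33) -> median=31
Step 11: insert 5 -> lo=[2, 2, 4, 5, 20, 29] (size 6, max 29) hi=[33, 34, 38, 44, 46] (size 5, min 33) -> median=29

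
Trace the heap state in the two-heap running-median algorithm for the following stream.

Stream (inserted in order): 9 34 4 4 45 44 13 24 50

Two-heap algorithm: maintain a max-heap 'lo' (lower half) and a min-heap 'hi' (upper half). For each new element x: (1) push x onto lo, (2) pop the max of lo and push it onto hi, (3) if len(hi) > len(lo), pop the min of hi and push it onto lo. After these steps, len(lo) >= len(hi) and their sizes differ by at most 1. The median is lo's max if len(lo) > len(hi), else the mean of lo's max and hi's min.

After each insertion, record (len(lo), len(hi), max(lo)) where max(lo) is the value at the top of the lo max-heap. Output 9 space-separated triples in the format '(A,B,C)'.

Answer: (1,0,9) (1,1,9) (2,1,9) (2,2,4) (3,2,9) (3,3,9) (4,3,13) (4,4,13) (5,4,24)

Derivation:
Step 1: insert 9 -> lo=[9] hi=[] -> (len(lo)=1, len(hi)=0, max(lo)=9)
Step 2: insert 34 -> lo=[9] hi=[34] -> (len(lo)=1, len(hi)=1, max(lo)=9)
Step 3: insert 4 -> lo=[4, 9] hi=[34] -> (len(lo)=2, len(hi)=1, max(lo)=9)
Step 4: insert 4 -> lo=[4, 4] hi=[9, 34] -> (len(lo)=2, len(hi)=2, max(lo)=4)
Step 5: insert 45 -> lo=[4, 4, 9] hi=[34, 45] -> (len(lo)=3, len(hi)=2, max(lo)=9)
Step 6: insert 44 -> lo=[4, 4, 9] hi=[34, 44, 45] -> (len(lo)=3, len(hi)=3, max(lo)=9)
Step 7: insert 13 -> lo=[4, 4, 9, 13] hi=[34, 44, 45] -> (len(lo)=4, len(hi)=3, max(lo)=13)
Step 8: insert 24 -> lo=[4, 4, 9, 13] hi=[24, 34, 44, 45] -> (len(lo)=4, len(hi)=4, max(lo)=13)
Step 9: insert 50 -> lo=[4, 4, 9, 13, 24] hi=[34, 44, 45, 50] -> (len(lo)=5, len(hi)=4, max(lo)=24)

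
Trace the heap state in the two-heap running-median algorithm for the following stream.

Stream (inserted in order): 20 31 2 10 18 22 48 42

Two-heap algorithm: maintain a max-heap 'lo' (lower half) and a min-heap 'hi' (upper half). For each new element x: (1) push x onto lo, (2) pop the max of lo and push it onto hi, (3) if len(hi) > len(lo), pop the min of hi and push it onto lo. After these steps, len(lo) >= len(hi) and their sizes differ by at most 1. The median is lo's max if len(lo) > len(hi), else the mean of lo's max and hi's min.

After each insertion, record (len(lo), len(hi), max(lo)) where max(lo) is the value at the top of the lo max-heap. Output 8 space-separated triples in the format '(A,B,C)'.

Answer: (1,0,20) (1,1,20) (2,1,20) (2,2,10) (3,2,18) (3,3,18) (4,3,20) (4,4,20)

Derivation:
Step 1: insert 20 -> lo=[20] hi=[] -> (len(lo)=1, len(hi)=0, max(lo)=20)
Step 2: insert 31 -> lo=[20] hi=[31] -> (len(lo)=1, len(hi)=1, max(lo)=20)
Step 3: insert 2 -> lo=[2, 20] hi=[31] -> (len(lo)=2, len(hi)=1, max(lo)=20)
Step 4: insert 10 -> lo=[2, 10] hi=[20, 31] -> (len(lo)=2, len(hi)=2, max(lo)=10)
Step 5: insert 18 -> lo=[2, 10, 18] hi=[20, 31] -> (len(lo)=3, len(hi)=2, max(lo)=18)
Step 6: insert 22 -> lo=[2, 10, 18] hi=[20, 22, 31] -> (len(lo)=3, len(hi)=3, max(lo)=18)
Step 7: insert 48 -> lo=[2, 10, 18, 20] hi=[22, 31, 48] -> (len(lo)=4, len(hi)=3, max(lo)=20)
Step 8: insert 42 -> lo=[2, 10, 18, 20] hi=[22, 31, 42, 48] -> (len(lo)=4, len(hi)=4, max(lo)=20)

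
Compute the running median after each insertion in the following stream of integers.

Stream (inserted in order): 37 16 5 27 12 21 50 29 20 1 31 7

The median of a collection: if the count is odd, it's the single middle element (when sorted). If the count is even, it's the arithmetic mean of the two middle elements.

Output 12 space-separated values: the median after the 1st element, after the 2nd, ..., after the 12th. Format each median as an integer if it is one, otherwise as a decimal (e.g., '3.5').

Step 1: insert 37 -> lo=[37] (size 1, max 37) hi=[] (size 0) -> median=37
Step 2: insert 16 -> lo=[16] (size 1, max 16) hi=[37] (size 1, min 37) -> median=26.5
Step 3: insert 5 -> lo=[5, 16] (size 2, max 16) hi=[37] (size 1, min 37) -> median=16
Step 4: insert 27 -> lo=[5, 16] (size 2, max 16) hi=[27, 37] (size 2, min 27) -> median=21.5
Step 5: insert 12 -> lo=[5, 12, 16] (size 3, max 16) hi=[27, 37] (size 2, min 27) -> median=16
Step 6: insert 21 -> lo=[5, 12, 16] (size 3, max 16) hi=[21, 27, 37] (size 3, min 21) -> median=18.5
Step 7: insert 50 -> lo=[5, 12, 16, 21] (size 4, max 21) hi=[27, 37, 50] (size 3, min 27) -> median=21
Step 8: insert 29 -> lo=[5, 12, 16, 21] (size 4, max 21) hi=[27, 29, 37, 50] (size 4, min 27) -> median=24
Step 9: insert 20 -> lo=[5, 12, 16, 20, 21] (size 5, max 21) hi=[27, 29, 37, 50] (size 4, min 27) -> median=21
Step 10: insert 1 -> lo=[1, 5, 12, 16, 20] (size 5, max 20) hi=[21, 27, 29, 37, 50] (size 5, min 21) -> median=20.5
Step 11: insert 31 -> lo=[1, 5, 12, 16, 20, 21] (size 6, max 21) hi=[27, 29, 31, 37, 50] (size 5, min 27) -> median=21
Step 12: insert 7 -> lo=[1, 5, 7, 12, 16, 20] (size 6, max 20) hi=[21, 27, 29, 31, 37, 50] (size 6, min 21) -> median=20.5

Answer: 37 26.5 16 21.5 16 18.5 21 24 21 20.5 21 20.5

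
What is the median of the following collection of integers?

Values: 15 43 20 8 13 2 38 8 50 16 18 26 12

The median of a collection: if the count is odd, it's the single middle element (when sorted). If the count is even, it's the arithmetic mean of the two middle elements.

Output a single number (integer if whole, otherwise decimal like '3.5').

Step 1: insert 15 -> lo=[15] (size 1, max 15) hi=[] (size 0) -> median=15
Step 2: insert 43 -> lo=[15] (size 1, max 15) hi=[43] (size 1, min 43) -> median=29
Step 3: insert 20 -> lo=[15, 20] (size 2, max 20) hi=[43] (size 1, min 43) -> median=20
Step 4: insert 8 -> lo=[8, 15] (size 2, max 15) hi=[20, 43] (size 2, min 20) -> median=17.5
Step 5: insert 13 -> lo=[8, 13, 15] (size 3, max 15) hi=[20, 43] (size 2, min 20) -> median=15
Step 6: insert 2 -> lo=[2, 8, 13] (size 3, max 13) hi=[15, 20, 43] (size 3, min 15) -> median=14
Step 7: insert 38 -> lo=[2, 8, 13, 15] (size 4, max 15) hi=[20, 38, 43] (size 3, min 20) -> median=15
Step 8: insert 8 -> lo=[2, 8, 8, 13] (size 4, max 13) hi=[15, 20, 38, 43] (size 4, min 15) -> median=14
Step 9: insert 50 -> lo=[2, 8, 8, 13, 15] (size 5, max 15) hi=[20, 38, 43, 50] (size 4, min 20) -> median=15
Step 10: insert 16 -> lo=[2, 8, 8, 13, 15] (size 5, max 15) hi=[16, 20, 38, 43, 50] (size 5, min 16) -> median=15.5
Step 11: insert 18 -> lo=[2, 8, 8, 13, 15, 16] (size 6, max 16) hi=[18, 20, 38, 43, 50] (size 5, min 18) -> median=16
Step 12: insert 26 -> lo=[2, 8, 8, 13, 15, 16] (size 6, max 16) hi=[18, 20, 26, 38, 43, 50] (size 6, min 18) -> median=17
Step 13: insert 12 -> lo=[2, 8, 8, 12, 13, 15, 16] (size 7, max 16) hi=[18, 20, 26, 38, 43, 50] (size 6, min 18) -> median=16

Answer: 16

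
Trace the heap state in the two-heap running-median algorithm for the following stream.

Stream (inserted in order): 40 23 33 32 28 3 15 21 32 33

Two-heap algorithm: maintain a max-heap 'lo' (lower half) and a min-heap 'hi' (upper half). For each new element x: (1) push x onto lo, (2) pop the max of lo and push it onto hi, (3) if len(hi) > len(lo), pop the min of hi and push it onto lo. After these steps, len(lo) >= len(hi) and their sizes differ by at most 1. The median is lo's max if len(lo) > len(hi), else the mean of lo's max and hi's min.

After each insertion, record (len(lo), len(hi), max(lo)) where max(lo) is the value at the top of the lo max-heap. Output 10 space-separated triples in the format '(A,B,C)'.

Answer: (1,0,40) (1,1,23) (2,1,33) (2,2,32) (3,2,32) (3,3,28) (4,3,28) (4,4,23) (5,4,28) (5,5,28)

Derivation:
Step 1: insert 40 -> lo=[40] hi=[] -> (len(lo)=1, len(hi)=0, max(lo)=40)
Step 2: insert 23 -> lo=[23] hi=[40] -> (len(lo)=1, len(hi)=1, max(lo)=23)
Step 3: insert 33 -> lo=[23, 33] hi=[40] -> (len(lo)=2, len(hi)=1, max(lo)=33)
Step 4: insert 32 -> lo=[23, 32] hi=[33, 40] -> (len(lo)=2, len(hi)=2, max(lo)=32)
Step 5: insert 28 -> lo=[23, 28, 32] hi=[33, 40] -> (len(lo)=3, len(hi)=2, max(lo)=32)
Step 6: insert 3 -> lo=[3, 23, 28] hi=[32, 33, 40] -> (len(lo)=3, len(hi)=3, max(lo)=28)
Step 7: insert 15 -> lo=[3, 15, 23, 28] hi=[32, 33, 40] -> (len(lo)=4, len(hi)=3, max(lo)=28)
Step 8: insert 21 -> lo=[3, 15, 21, 23] hi=[28, 32, 33, 40] -> (len(lo)=4, len(hi)=4, max(lo)=23)
Step 9: insert 32 -> lo=[3, 15, 21, 23, 28] hi=[32, 32, 33, 40] -> (len(lo)=5, len(hi)=4, max(lo)=28)
Step 10: insert 33 -> lo=[3, 15, 21, 23, 28] hi=[32, 32, 33, 33, 40] -> (len(lo)=5, len(hi)=5, max(lo)=28)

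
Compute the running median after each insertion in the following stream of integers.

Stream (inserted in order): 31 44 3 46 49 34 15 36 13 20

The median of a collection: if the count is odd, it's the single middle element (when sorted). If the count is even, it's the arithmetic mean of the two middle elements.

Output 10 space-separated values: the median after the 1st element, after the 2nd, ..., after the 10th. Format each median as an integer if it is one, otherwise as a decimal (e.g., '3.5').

Answer: 31 37.5 31 37.5 44 39 34 35 34 32.5

Derivation:
Step 1: insert 31 -> lo=[31] (size 1, max 31) hi=[] (size 0) -> median=31
Step 2: insert 44 -> lo=[31] (size 1, max 31) hi=[44] (size 1, min 44) -> median=37.5
Step 3: insert 3 -> lo=[3, 31] (size 2, max 31) hi=[44] (size 1, min 44) -> median=31
Step 4: insert 46 -> lo=[3, 31] (size 2, max 31) hi=[44, 46] (size 2, min 44) -> median=37.5
Step 5: insert 49 -> lo=[3, 31, 44] (size 3, max 44) hi=[46, 49] (size 2, min 46) -> median=44
Step 6: insert 34 -> lo=[3, 31, 34] (size 3, max 34) hi=[44, 46, 49] (size 3, min 44) -> median=39
Step 7: insert 15 -> lo=[3, 15, 31, 34] (size 4, max 34) hi=[44, 46, 49] (size 3, min 44) -> median=34
Step 8: insert 36 -> lo=[3, 15, 31, 34] (size 4, max 34) hi=[36, 44, 46, 49] (size 4, min 36) -> median=35
Step 9: insert 13 -> lo=[3, 13, 15, 31, 34] (size 5, max 34) hi=[36, 44, 46, 49] (size 4, min 36) -> median=34
Step 10: insert 20 -> lo=[3, 13, 15, 20, 31] (size 5, max 31) hi=[34, 36, 44, 46, 49] (size 5, min 34) -> median=32.5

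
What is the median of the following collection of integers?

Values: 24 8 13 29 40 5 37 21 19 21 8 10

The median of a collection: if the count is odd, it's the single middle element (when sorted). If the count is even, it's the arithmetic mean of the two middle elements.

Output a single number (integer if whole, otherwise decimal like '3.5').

Step 1: insert 24 -> lo=[24] (size 1, max 24) hi=[] (size 0) -> median=24
Step 2: insert 8 -> lo=[8] (size 1, max 8) hi=[24] (size 1, min 24) -> median=16
Step 3: insert 13 -> lo=[8, 13] (size 2, max 13) hi=[24] (size 1, min 24) -> median=13
Step 4: insert 29 -> lo=[8, 13] (size 2, max 13) hi=[24, 29] (size 2, min 24) -> median=18.5
Step 5: insert 40 -> lo=[8, 13, 24] (size 3, max 24) hi=[29, 40] (size 2, min 29) -> median=24
Step 6: insert 5 -> lo=[5, 8, 13] (size 3, max 13) hi=[24, 29, 40] (size 3, min 24) -> median=18.5
Step 7: insert 37 -> lo=[5, 8, 13, 24] (size 4, max 24) hi=[29, 37, 40] (size 3, min 29) -> median=24
Step 8: insert 21 -> lo=[5, 8, 13, 21] (size 4, max 21) hi=[24, 29, 37, 40] (size 4, min 24) -> median=22.5
Step 9: insert 19 -> lo=[5, 8, 13, 19, 21] (size 5, max 21) hi=[24, 29, 37, 40] (size 4, min 24) -> median=21
Step 10: insert 21 -> lo=[5, 8, 13, 19, 21] (size 5, max 21) hi=[21, 24, 29, 37, 40] (size 5, min 21) -> median=21
Step 11: insert 8 -> lo=[5, 8, 8, 13, 19, 21] (size 6, max 21) hi=[21, 24, 29, 37, 40] (size 5, min 21) -> median=21
Step 12: insert 10 -> lo=[5, 8, 8, 10, 13, 19] (size 6, max 19) hi=[21, 21, 24, 29, 37, 40] (size 6, min 21) -> median=20

Answer: 20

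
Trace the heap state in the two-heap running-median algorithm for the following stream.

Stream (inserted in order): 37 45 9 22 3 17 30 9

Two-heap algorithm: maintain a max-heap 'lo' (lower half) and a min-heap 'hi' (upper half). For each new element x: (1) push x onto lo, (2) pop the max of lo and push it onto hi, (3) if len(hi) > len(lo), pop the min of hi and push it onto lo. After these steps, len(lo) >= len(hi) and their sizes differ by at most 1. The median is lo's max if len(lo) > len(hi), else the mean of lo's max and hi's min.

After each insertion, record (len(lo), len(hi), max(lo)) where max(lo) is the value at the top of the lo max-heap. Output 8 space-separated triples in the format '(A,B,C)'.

Step 1: insert 37 -> lo=[37] hi=[] -> (len(lo)=1, len(hi)=0, max(lo)=37)
Step 2: insert 45 -> lo=[37] hi=[45] -> (len(lo)=1, len(hi)=1, max(lo)=37)
Step 3: insert 9 -> lo=[9, 37] hi=[45] -> (len(lo)=2, len(hi)=1, max(lo)=37)
Step 4: insert 22 -> lo=[9, 22] hi=[37, 45] -> (len(lo)=2, len(hi)=2, max(lo)=22)
Step 5: insert 3 -> lo=[3, 9, 22] hi=[37, 45] -> (len(lo)=3, len(hi)=2, max(lo)=22)
Step 6: insert 17 -> lo=[3, 9, 17] hi=[22, 37, 45] -> (len(lo)=3, len(hi)=3, max(lo)=17)
Step 7: insert 30 -> lo=[3, 9, 17, 22] hi=[30, 37, 45] -> (len(lo)=4, len(hi)=3, max(lo)=22)
Step 8: insert 9 -> lo=[3, 9, 9, 17] hi=[22, 30, 37, 45] -> (len(lo)=4, len(hi)=4, max(lo)=17)

Answer: (1,0,37) (1,1,37) (2,1,37) (2,2,22) (3,2,22) (3,3,17) (4,3,22) (4,4,17)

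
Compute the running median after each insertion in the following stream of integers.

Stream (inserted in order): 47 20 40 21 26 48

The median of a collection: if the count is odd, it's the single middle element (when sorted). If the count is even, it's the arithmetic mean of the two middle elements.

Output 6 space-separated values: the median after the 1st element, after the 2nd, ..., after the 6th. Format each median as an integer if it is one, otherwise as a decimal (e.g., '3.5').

Step 1: insert 47 -> lo=[47] (size 1, max 47) hi=[] (size 0) -> median=47
Step 2: insert 20 -> lo=[20] (size 1, max 20) hi=[47] (size 1, min 47) -> median=33.5
Step 3: insert 40 -> lo=[20, 40] (size 2, max 40) hi=[47] (size 1, min 47) -> median=40
Step 4: insert 21 -> lo=[20, 21] (size 2, max 21) hi=[40, 47] (size 2, min 40) -> median=30.5
Step 5: insert 26 -> lo=[20, 21, 26] (size 3, max 26) hi=[40, 47] (size 2, min 40) -> median=26
Step 6: insert 48 -> lo=[20, 21, 26] (size 3, max 26) hi=[40, 47, 48] (size 3, min 40) -> median=33

Answer: 47 33.5 40 30.5 26 33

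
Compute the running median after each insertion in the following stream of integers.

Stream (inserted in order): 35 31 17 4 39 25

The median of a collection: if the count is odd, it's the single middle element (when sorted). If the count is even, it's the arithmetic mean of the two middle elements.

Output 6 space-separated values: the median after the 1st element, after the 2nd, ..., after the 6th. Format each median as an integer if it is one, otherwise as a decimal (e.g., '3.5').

Answer: 35 33 31 24 31 28

Derivation:
Step 1: insert 35 -> lo=[35] (size 1, max 35) hi=[] (size 0) -> median=35
Step 2: insert 31 -> lo=[31] (size 1, max 31) hi=[35] (size 1, min 35) -> median=33
Step 3: insert 17 -> lo=[17, 31] (size 2, max 31) hi=[35] (size 1, min 35) -> median=31
Step 4: insert 4 -> lo=[4, 17] (size 2, max 17) hi=[31, 35] (size 2, min 31) -> median=24
Step 5: insert 39 -> lo=[4, 17, 31] (size 3, max 31) hi=[35, 39] (size 2, min 35) -> median=31
Step 6: insert 25 -> lo=[4, 17, 25] (size 3, max 25) hi=[31, 35, 39] (size 3, min 31) -> median=28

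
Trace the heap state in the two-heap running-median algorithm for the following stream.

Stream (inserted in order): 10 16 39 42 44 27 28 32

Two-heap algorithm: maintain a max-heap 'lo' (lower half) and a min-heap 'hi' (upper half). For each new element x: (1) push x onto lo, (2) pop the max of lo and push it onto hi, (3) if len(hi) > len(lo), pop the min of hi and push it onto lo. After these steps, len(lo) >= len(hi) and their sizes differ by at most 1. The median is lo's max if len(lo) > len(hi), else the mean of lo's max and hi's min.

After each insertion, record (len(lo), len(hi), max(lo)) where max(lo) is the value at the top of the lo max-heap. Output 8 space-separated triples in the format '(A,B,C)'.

Step 1: insert 10 -> lo=[10] hi=[] -> (len(lo)=1, len(hi)=0, max(lo)=10)
Step 2: insert 16 -> lo=[10] hi=[16] -> (len(lo)=1, len(hi)=1, max(lo)=10)
Step 3: insert 39 -> lo=[10, 16] hi=[39] -> (len(lo)=2, len(hi)=1, max(lo)=16)
Step 4: insert 42 -> lo=[10, 16] hi=[39, 42] -> (len(lo)=2, len(hi)=2, max(lo)=16)
Step 5: insert 44 -> lo=[10, 16, 39] hi=[42, 44] -> (len(lo)=3, len(hi)=2, max(lo)=39)
Step 6: insert 27 -> lo=[10, 16, 27] hi=[39, 42, 44] -> (len(lo)=3, len(hi)=3, max(lo)=27)
Step 7: insert 28 -> lo=[10, 16, 27, 28] hi=[39, 42, 44] -> (len(lo)=4, len(hi)=3, max(lo)=28)
Step 8: insert 32 -> lo=[10, 16, 27, 28] hi=[32, 39, 42, 44] -> (len(lo)=4, len(hi)=4, max(lo)=28)

Answer: (1,0,10) (1,1,10) (2,1,16) (2,2,16) (3,2,39) (3,3,27) (4,3,28) (4,4,28)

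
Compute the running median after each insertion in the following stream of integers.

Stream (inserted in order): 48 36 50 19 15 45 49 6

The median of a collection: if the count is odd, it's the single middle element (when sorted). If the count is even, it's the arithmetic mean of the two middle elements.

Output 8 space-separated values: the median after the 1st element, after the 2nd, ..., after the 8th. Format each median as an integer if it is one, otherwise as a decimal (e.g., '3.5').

Answer: 48 42 48 42 36 40.5 45 40.5

Derivation:
Step 1: insert 48 -> lo=[48] (size 1, max 48) hi=[] (size 0) -> median=48
Step 2: insert 36 -> lo=[36] (size 1, max 36) hi=[48] (size 1, min 48) -> median=42
Step 3: insert 50 -> lo=[36, 48] (size 2, max 48) hi=[50] (size 1, min 50) -> median=48
Step 4: insert 19 -> lo=[19, 36] (size 2, max 36) hi=[48, 50] (size 2, min 48) -> median=42
Step 5: insert 15 -> lo=[15, 19, 36] (size 3, max 36) hi=[48, 50] (size 2, min 48) -> median=36
Step 6: insert 45 -> lo=[15, 19, 36] (size 3, max 36) hi=[45, 48, 50] (size 3, min 45) -> median=40.5
Step 7: insert 49 -> lo=[15, 19, 36, 45] (size 4, max 45) hi=[48, 49, 50] (size 3, min 48) -> median=45
Step 8: insert 6 -> lo=[6, 15, 19, 36] (size 4, max 36) hi=[45, 48, 49, 50] (size 4, min 45) -> median=40.5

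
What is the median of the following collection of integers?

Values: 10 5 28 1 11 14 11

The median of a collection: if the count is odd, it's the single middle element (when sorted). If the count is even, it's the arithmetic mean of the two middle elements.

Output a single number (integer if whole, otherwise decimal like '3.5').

Step 1: insert 10 -> lo=[10] (size 1, max 10) hi=[] (size 0) -> median=10
Step 2: insert 5 -> lo=[5] (size 1, max 5) hi=[10] (size 1, min 10) -> median=7.5
Step 3: insert 28 -> lo=[5, 10] (size 2, max 10) hi=[28] (size 1, min 28) -> median=10
Step 4: insert 1 -> lo=[1, 5] (size 2, max 5) hi=[10, 28] (size 2, min 10) -> median=7.5
Step 5: insert 11 -> lo=[1, 5, 10] (size 3, max 10) hi=[11, 28] (size 2, min 11) -> median=10
Step 6: insert 14 -> lo=[1, 5, 10] (size 3, max 10) hi=[11, 14, 28] (size 3, min 11) -> median=10.5
Step 7: insert 11 -> lo=[1, 5, 10, 11] (size 4, max 11) hi=[11, 14, 28] (size 3, min 11) -> median=11

Answer: 11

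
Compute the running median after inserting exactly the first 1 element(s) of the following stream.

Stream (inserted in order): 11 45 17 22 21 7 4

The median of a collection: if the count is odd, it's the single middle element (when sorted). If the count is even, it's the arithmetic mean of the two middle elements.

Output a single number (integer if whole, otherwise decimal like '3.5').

Answer: 11

Derivation:
Step 1: insert 11 -> lo=[11] (size 1, max 11) hi=[] (size 0) -> median=11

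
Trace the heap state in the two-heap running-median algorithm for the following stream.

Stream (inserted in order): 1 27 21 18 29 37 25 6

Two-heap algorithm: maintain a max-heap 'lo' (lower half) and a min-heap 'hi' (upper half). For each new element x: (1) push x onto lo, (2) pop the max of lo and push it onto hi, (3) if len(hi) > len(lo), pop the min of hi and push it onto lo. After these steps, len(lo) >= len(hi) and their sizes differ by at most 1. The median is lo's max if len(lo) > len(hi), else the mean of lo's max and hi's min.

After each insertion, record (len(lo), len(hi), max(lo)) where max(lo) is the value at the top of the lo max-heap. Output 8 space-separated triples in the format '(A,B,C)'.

Answer: (1,0,1) (1,1,1) (2,1,21) (2,2,18) (3,2,21) (3,3,21) (4,3,25) (4,4,21)

Derivation:
Step 1: insert 1 -> lo=[1] hi=[] -> (len(lo)=1, len(hi)=0, max(lo)=1)
Step 2: insert 27 -> lo=[1] hi=[27] -> (len(lo)=1, len(hi)=1, max(lo)=1)
Step 3: insert 21 -> lo=[1, 21] hi=[27] -> (len(lo)=2, len(hi)=1, max(lo)=21)
Step 4: insert 18 -> lo=[1, 18] hi=[21, 27] -> (len(lo)=2, len(hi)=2, max(lo)=18)
Step 5: insert 29 -> lo=[1, 18, 21] hi=[27, 29] -> (len(lo)=3, len(hi)=2, max(lo)=21)
Step 6: insert 37 -> lo=[1, 18, 21] hi=[27, 29, 37] -> (len(lo)=3, len(hi)=3, max(lo)=21)
Step 7: insert 25 -> lo=[1, 18, 21, 25] hi=[27, 29, 37] -> (len(lo)=4, len(hi)=3, max(lo)=25)
Step 8: insert 6 -> lo=[1, 6, 18, 21] hi=[25, 27, 29, 37] -> (len(lo)=4, len(hi)=4, max(lo)=21)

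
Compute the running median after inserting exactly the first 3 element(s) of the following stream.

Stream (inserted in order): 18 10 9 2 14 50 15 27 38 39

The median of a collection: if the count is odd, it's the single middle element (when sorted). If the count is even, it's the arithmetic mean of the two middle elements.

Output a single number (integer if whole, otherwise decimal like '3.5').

Answer: 10

Derivation:
Step 1: insert 18 -> lo=[18] (size 1, max 18) hi=[] (size 0) -> median=18
Step 2: insert 10 -> lo=[10] (size 1, max 10) hi=[18] (size 1, min 18) -> median=14
Step 3: insert 9 -> lo=[9, 10] (size 2, max 10) hi=[18] (size 1, min 18) -> median=10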